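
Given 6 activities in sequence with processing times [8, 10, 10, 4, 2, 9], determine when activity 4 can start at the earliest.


Activity 4 starts after activities 1 through 3 complete.
Predecessor durations: [8, 10, 10]
ES = 8 + 10 + 10 = 28

28


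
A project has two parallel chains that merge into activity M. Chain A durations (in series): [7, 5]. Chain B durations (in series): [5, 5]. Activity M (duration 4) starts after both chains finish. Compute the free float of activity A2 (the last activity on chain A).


ES(A2) = sum of predecessors on chain A = 7
EF(A2) = ES + duration = 7 + 5 = 12
Successor of A2 is M. ES(M) = max(sum(A), sum(B)) = max(12, 10) = 12
Free float = ES(successor) - EF(current) = 12 - 12 = 0

0


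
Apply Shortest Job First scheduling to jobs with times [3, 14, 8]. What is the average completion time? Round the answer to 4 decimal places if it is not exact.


SJF order (ascending): [3, 8, 14]
Completion times:
  Job 1: burst=3, C=3
  Job 2: burst=8, C=11
  Job 3: burst=14, C=25
Average completion = 39/3 = 13.0

13.0


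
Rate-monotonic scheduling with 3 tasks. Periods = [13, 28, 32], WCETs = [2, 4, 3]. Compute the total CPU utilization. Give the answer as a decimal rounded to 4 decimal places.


Compute individual utilizations (exact fractions):
  Task 1: C/T = 2/13 (approx. 0.1538)
  Task 2: C/T = 4/28 = 1/7 (approx. 0.1429)
  Task 3: C/T = 3/32 (approx. 0.0938)
Total utilization U = 2/13 + 1/7 + 3/32 = 1137/2912
Rounded to 4 decimal places: U = 0.3905
RM (Liu & Layland) bound for 3 tasks = 0.779763; compare with U = 1137/2912 (approx. 0.390453)
U <= bound, so schedulable by RM sufficient condition.

0.3905


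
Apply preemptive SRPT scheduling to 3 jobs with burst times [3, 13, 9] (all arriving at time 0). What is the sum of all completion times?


Since all jobs arrive at t=0, SRPT equals SPT ordering.
SPT order: [3, 9, 13]
Completion times:
  Job 1: p=3, C=3
  Job 2: p=9, C=12
  Job 3: p=13, C=25
Total completion time = 3 + 12 + 25 = 40

40


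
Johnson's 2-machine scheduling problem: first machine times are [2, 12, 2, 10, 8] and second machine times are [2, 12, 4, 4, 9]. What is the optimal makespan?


Apply Johnson's rule:
  Group 1 (a <= b): [(1, 2, 2), (3, 2, 4), (5, 8, 9), (2, 12, 12)]
  Group 2 (a > b): [(4, 10, 4)]
Optimal job order: [1, 3, 5, 2, 4]
Schedule:
  Job 1: M1 done at 2, M2 done at 4
  Job 3: M1 done at 4, M2 done at 8
  Job 5: M1 done at 12, M2 done at 21
  Job 2: M1 done at 24, M2 done at 36
  Job 4: M1 done at 34, M2 done at 40
Makespan = 40

40


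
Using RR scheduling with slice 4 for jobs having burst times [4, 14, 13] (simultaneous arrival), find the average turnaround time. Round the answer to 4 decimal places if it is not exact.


Time quantum = 4
Execution trace:
  J1 runs 4 units, time = 4
  J2 runs 4 units, time = 8
  J3 runs 4 units, time = 12
  J2 runs 4 units, time = 16
  J3 runs 4 units, time = 20
  J2 runs 4 units, time = 24
  J3 runs 4 units, time = 28
  J2 runs 2 units, time = 30
  J3 runs 1 units, time = 31
Finish times: [4, 30, 31]
Average turnaround = 65/3 = 21.6667

21.6667


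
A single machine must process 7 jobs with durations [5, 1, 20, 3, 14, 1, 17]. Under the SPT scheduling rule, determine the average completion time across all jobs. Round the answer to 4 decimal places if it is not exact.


Sort jobs by processing time (SPT order): [1, 1, 3, 5, 14, 17, 20]
Compute completion times sequentially:
  Job 1: processing = 1, completes at 1
  Job 2: processing = 1, completes at 2
  Job 3: processing = 3, completes at 5
  Job 4: processing = 5, completes at 10
  Job 5: processing = 14, completes at 24
  Job 6: processing = 17, completes at 41
  Job 7: processing = 20, completes at 61
Sum of completion times = 144
Average completion time = 144/7 = 20.5714

20.5714


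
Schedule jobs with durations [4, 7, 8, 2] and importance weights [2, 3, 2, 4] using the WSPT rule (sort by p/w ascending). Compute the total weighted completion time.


Compute p/w ratios and sort ascending (WSPT): [(2, 4), (4, 2), (7, 3), (8, 2)]
Compute weighted completion times:
  Job (p=2,w=4): C=2, w*C=4*2=8
  Job (p=4,w=2): C=6, w*C=2*6=12
  Job (p=7,w=3): C=13, w*C=3*13=39
  Job (p=8,w=2): C=21, w*C=2*21=42
Total weighted completion time = 101

101


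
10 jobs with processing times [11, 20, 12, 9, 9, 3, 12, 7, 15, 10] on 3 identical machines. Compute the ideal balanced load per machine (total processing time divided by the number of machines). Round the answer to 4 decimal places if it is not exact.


Total processing time = 11 + 20 + 12 + 9 + 9 + 3 + 12 + 7 + 15 + 10 = 108
Number of machines = 3
Ideal balanced load = 108 / 3 = 36.0

36.0


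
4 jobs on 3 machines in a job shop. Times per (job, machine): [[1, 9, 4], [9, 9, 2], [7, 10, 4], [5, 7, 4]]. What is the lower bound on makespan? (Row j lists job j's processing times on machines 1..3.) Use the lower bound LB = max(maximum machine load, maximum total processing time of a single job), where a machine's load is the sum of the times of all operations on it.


Machine loads:
  Machine 1: 1 + 9 + 7 + 5 = 22
  Machine 2: 9 + 9 + 10 + 7 = 35
  Machine 3: 4 + 2 + 4 + 4 = 14
Max machine load = 35
Job totals:
  Job 1: 14
  Job 2: 20
  Job 3: 21
  Job 4: 16
Max job total = 21
Lower bound = max(35, 21) = 35

35


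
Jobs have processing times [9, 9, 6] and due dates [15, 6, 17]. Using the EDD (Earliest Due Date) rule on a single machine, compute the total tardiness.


Sort by due date (EDD order): [(9, 6), (9, 15), (6, 17)]
Compute completion times and tardiness:
  Job 1: p=9, d=6, C=9, tardiness=max(0,9-6)=3
  Job 2: p=9, d=15, C=18, tardiness=max(0,18-15)=3
  Job 3: p=6, d=17, C=24, tardiness=max(0,24-17)=7
Total tardiness = 13

13


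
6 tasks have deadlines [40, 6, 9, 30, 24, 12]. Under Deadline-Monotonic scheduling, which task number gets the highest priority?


Sort tasks by relative deadline (ascending):
  Task 2: deadline = 6
  Task 3: deadline = 9
  Task 6: deadline = 12
  Task 5: deadline = 24
  Task 4: deadline = 30
  Task 1: deadline = 40
Priority order (highest first): [2, 3, 6, 5, 4, 1]
Highest priority task = 2

2


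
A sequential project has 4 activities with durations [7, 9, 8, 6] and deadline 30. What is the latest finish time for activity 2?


LF(activity 2) = deadline - sum of successor durations
Successors: activities 3 through 4 with durations [8, 6]
Sum of successor durations = 14
LF = 30 - 14 = 16

16


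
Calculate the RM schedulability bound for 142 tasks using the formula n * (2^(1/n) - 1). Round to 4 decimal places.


Compute 2^(1/142) = 1.0048932512
Subtract 1: 1.0048932512 - 1 = 0.0048932512
Multiply by n: 142 * 0.0048932512 = 0.6948416704
Round to 4 dp: 0.6948

0.6948


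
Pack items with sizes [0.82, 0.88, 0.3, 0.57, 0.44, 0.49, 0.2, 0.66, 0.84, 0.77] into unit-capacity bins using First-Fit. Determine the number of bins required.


Place items sequentially using First-Fit:
  Item 0.82 -> new Bin 1
  Item 0.88 -> new Bin 2
  Item 0.3 -> new Bin 3
  Item 0.57 -> Bin 3 (now 0.87)
  Item 0.44 -> new Bin 4
  Item 0.49 -> Bin 4 (now 0.93)
  Item 0.2 -> new Bin 5
  Item 0.66 -> Bin 5 (now 0.86)
  Item 0.84 -> new Bin 6
  Item 0.77 -> new Bin 7
Total bins used = 7

7


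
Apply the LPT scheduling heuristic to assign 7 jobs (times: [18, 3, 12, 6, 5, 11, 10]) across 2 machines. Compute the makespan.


Sort jobs in decreasing order (LPT): [18, 12, 11, 10, 6, 5, 3]
Assign each job to the least loaded machine:
  Machine 1: jobs [18, 10, 5], load = 33
  Machine 2: jobs [12, 11, 6, 3], load = 32
Makespan = max load = 33

33


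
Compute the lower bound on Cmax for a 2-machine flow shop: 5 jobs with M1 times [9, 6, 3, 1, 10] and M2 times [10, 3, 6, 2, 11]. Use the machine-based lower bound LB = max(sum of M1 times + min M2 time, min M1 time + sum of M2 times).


LB1 = sum(M1 times) + min(M2 times) = 29 + 2 = 31
LB2 = min(M1 times) + sum(M2 times) = 1 + 32 = 33
Lower bound = max(LB1, LB2) = max(31, 33) = 33

33


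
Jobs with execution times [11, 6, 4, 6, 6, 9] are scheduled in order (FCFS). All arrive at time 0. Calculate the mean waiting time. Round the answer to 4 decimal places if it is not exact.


FCFS order (as given): [11, 6, 4, 6, 6, 9]
Waiting times:
  Job 1: wait = 0
  Job 2: wait = 11
  Job 3: wait = 17
  Job 4: wait = 21
  Job 5: wait = 27
  Job 6: wait = 33
Sum of waiting times = 109
Average waiting time = 109/6 = 18.1667

18.1667


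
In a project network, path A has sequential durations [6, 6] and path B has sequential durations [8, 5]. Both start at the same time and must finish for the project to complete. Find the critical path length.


Path A total = 6 + 6 = 12
Path B total = 8 + 5 = 13
Critical path = longest path = max(12, 13) = 13

13


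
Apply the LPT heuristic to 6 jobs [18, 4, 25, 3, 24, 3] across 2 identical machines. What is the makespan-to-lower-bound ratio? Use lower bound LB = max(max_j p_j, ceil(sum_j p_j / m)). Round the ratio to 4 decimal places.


LPT order: [25, 24, 18, 4, 3, 3]
Machine loads after assignment: [35, 42]
LPT makespan = 42
Lower bound = max(max_job, ceil(total/2)) = max(25, 39) = 39
Ratio = 42 / 39 = 1.0769

1.0769


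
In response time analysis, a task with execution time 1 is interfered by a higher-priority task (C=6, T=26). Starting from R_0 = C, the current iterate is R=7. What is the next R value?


R_next = C + ceil(R_prev / T_hp) * C_hp
ceil(7 / 26) = ceil(0.2692) = 1
Interference = 1 * 6 = 6
R_next = 1 + 6 = 7
R_next = R_prev, so the iteration has converged (response time = 7).

7


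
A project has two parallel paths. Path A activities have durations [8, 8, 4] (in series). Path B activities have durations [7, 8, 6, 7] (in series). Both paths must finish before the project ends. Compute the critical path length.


Path A total = 8 + 8 + 4 = 20
Path B total = 7 + 8 + 6 + 7 = 28
Critical path = longest path = max(20, 28) = 28

28


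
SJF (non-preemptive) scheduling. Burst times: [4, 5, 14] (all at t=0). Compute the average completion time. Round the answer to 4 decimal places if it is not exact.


SJF order (ascending): [4, 5, 14]
Completion times:
  Job 1: burst=4, C=4
  Job 2: burst=5, C=9
  Job 3: burst=14, C=23
Average completion = 36/3 = 12.0

12.0


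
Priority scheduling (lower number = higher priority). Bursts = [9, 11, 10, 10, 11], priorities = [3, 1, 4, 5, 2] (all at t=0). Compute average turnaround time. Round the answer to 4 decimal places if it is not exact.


Sort by priority (ascending = highest first):
Order: [(1, 11), (2, 11), (3, 9), (4, 10), (5, 10)]
Completion times:
  Priority 1, burst=11, C=11
  Priority 2, burst=11, C=22
  Priority 3, burst=9, C=31
  Priority 4, burst=10, C=41
  Priority 5, burst=10, C=51
Average turnaround = 156/5 = 31.2

31.2


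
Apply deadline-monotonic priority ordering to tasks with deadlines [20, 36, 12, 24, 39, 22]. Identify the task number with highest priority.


Sort tasks by relative deadline (ascending):
  Task 3: deadline = 12
  Task 1: deadline = 20
  Task 6: deadline = 22
  Task 4: deadline = 24
  Task 2: deadline = 36
  Task 5: deadline = 39
Priority order (highest first): [3, 1, 6, 4, 2, 5]
Highest priority task = 3

3


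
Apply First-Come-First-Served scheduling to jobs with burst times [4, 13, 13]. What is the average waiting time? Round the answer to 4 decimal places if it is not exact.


FCFS order (as given): [4, 13, 13]
Waiting times:
  Job 1: wait = 0
  Job 2: wait = 4
  Job 3: wait = 17
Sum of waiting times = 21
Average waiting time = 21/3 = 7.0

7.0


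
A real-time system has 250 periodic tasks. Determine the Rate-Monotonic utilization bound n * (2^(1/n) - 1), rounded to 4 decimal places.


Compute 2^(1/250) = 1.0027764359
Subtract 1: 1.0027764359 - 1 = 0.0027764359
Multiply by n: 250 * 0.0027764359 = 0.6941089750
Round to 4 dp: 0.6941

0.6941


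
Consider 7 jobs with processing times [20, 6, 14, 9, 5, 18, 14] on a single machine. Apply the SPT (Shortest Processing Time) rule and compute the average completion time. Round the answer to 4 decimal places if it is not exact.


Sort jobs by processing time (SPT order): [5, 6, 9, 14, 14, 18, 20]
Compute completion times sequentially:
  Job 1: processing = 5, completes at 5
  Job 2: processing = 6, completes at 11
  Job 3: processing = 9, completes at 20
  Job 4: processing = 14, completes at 34
  Job 5: processing = 14, completes at 48
  Job 6: processing = 18, completes at 66
  Job 7: processing = 20, completes at 86
Sum of completion times = 270
Average completion time = 270/7 = 38.5714

38.5714


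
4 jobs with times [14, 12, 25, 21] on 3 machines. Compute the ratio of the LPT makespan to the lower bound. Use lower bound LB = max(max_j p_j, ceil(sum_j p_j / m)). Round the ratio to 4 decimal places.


LPT order: [25, 21, 14, 12]
Machine loads after assignment: [25, 21, 26]
LPT makespan = 26
Lower bound = max(max_job, ceil(total/3)) = max(25, 24) = 25
Ratio = 26 / 25 = 1.04

1.04


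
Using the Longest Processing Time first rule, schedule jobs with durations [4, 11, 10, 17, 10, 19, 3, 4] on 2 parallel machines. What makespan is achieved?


Sort jobs in decreasing order (LPT): [19, 17, 11, 10, 10, 4, 4, 3]
Assign each job to the least loaded machine:
  Machine 1: jobs [19, 10, 4, 4, 3], load = 40
  Machine 2: jobs [17, 11, 10], load = 38
Makespan = max load = 40

40


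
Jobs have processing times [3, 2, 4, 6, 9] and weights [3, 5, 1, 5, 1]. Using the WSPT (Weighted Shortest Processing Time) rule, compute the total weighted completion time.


Compute p/w ratios and sort ascending (WSPT): [(2, 5), (3, 3), (6, 5), (4, 1), (9, 1)]
Compute weighted completion times:
  Job (p=2,w=5): C=2, w*C=5*2=10
  Job (p=3,w=3): C=5, w*C=3*5=15
  Job (p=6,w=5): C=11, w*C=5*11=55
  Job (p=4,w=1): C=15, w*C=1*15=15
  Job (p=9,w=1): C=24, w*C=1*24=24
Total weighted completion time = 119

119


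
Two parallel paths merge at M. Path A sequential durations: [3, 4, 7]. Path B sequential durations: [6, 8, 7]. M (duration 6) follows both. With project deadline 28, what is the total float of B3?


Forward pass: ES(B3) = sum of predecessors on chain B = 14
EF = ES + duration = 14 + 7 = 21
Backward pass: LF(M) = deadline = 28; LS(M) = 28 - 6 = 22
LF(B3) = LS(M) - sum(successors on chain B) = 22 - 0 = 22
LS = LF - duration = 22 - 7 = 15
Total float = LS - ES = 15 - 14 = 1

1


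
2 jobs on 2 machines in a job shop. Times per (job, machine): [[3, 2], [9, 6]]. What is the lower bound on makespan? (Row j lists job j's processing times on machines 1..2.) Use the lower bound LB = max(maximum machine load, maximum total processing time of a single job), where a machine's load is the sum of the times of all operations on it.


Machine loads:
  Machine 1: 3 + 9 = 12
  Machine 2: 2 + 6 = 8
Max machine load = 12
Job totals:
  Job 1: 5
  Job 2: 15
Max job total = 15
Lower bound = max(12, 15) = 15

15


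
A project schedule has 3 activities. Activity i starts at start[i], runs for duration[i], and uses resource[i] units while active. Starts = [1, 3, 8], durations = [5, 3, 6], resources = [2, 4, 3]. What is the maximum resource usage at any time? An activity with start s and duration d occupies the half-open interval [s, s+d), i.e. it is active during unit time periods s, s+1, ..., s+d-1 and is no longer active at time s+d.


Each activity i is active on [start_i, start_i + duration_i).
Compute total resource usage per time slot:
  t=0: active resources = [], total = 0
  t=1: active resources = [2], total = 2
  t=2: active resources = [2], total = 2
  t=3: active resources = [2, 4], total = 6
  t=4: active resources = [2, 4], total = 6
  t=5: active resources = [2, 4], total = 6
  t=6: active resources = [], total = 0
  t=7: active resources = [], total = 0
  t=8: active resources = [3], total = 3
  t=9: active resources = [3], total = 3
  t=10: active resources = [3], total = 3
  t=11: active resources = [3], total = 3
  t=12: active resources = [3], total = 3
  t=13: active resources = [3], total = 3
Peak resource demand = 6

6


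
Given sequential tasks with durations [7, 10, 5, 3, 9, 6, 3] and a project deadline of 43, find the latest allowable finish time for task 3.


LF(activity 3) = deadline - sum of successor durations
Successors: activities 4 through 7 with durations [3, 9, 6, 3]
Sum of successor durations = 21
LF = 43 - 21 = 22

22


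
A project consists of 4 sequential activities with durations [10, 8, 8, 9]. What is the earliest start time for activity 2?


Activity 2 starts after activities 1 through 1 complete.
Predecessor durations: [10]
ES = 10 = 10

10


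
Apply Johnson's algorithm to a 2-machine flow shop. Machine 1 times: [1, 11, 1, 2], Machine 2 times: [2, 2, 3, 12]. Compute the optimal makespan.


Apply Johnson's rule:
  Group 1 (a <= b): [(1, 1, 2), (3, 1, 3), (4, 2, 12)]
  Group 2 (a > b): [(2, 11, 2)]
Optimal job order: [1, 3, 4, 2]
Schedule:
  Job 1: M1 done at 1, M2 done at 3
  Job 3: M1 done at 2, M2 done at 6
  Job 4: M1 done at 4, M2 done at 18
  Job 2: M1 done at 15, M2 done at 20
Makespan = 20

20


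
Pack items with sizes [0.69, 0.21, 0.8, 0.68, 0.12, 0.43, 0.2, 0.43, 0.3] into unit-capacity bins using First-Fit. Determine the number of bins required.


Place items sequentially using First-Fit:
  Item 0.69 -> new Bin 1
  Item 0.21 -> Bin 1 (now 0.9)
  Item 0.8 -> new Bin 2
  Item 0.68 -> new Bin 3
  Item 0.12 -> Bin 2 (now 0.92)
  Item 0.43 -> new Bin 4
  Item 0.2 -> Bin 3 (now 0.88)
  Item 0.43 -> Bin 4 (now 0.86)
  Item 0.3 -> new Bin 5
Total bins used = 5

5


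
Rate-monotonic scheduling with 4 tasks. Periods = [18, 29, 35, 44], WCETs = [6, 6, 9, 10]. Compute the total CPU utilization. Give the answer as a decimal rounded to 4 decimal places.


Compute individual utilizations (exact fractions):
  Task 1: C/T = 6/18 = 1/3 (approx. 0.3333)
  Task 2: C/T = 6/29 (approx. 0.2069)
  Task 3: C/T = 9/35 (approx. 0.2571)
  Task 4: C/T = 10/44 = 5/22 (approx. 0.2273)
Total utilization U = 1/3 + 6/29 + 9/35 + 5/22 = 68641/66990
Rounded to 4 decimal places: U = 1.0246
RM (Liu & Layland) bound for 4 tasks = 0.756828; compare with U = 68641/66990 (approx. 1.024645)
U > 1, so the task set is not schedulable (processor overloaded).

1.0246


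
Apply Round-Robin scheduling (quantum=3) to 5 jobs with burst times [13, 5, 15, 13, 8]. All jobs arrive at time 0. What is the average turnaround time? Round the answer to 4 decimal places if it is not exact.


Time quantum = 3
Execution trace:
  J1 runs 3 units, time = 3
  J2 runs 3 units, time = 6
  J3 runs 3 units, time = 9
  J4 runs 3 units, time = 12
  J5 runs 3 units, time = 15
  J1 runs 3 units, time = 18
  J2 runs 2 units, time = 20
  J3 runs 3 units, time = 23
  J4 runs 3 units, time = 26
  J5 runs 3 units, time = 29
  J1 runs 3 units, time = 32
  J3 runs 3 units, time = 35
  J4 runs 3 units, time = 38
  J5 runs 2 units, time = 40
  J1 runs 3 units, time = 43
  J3 runs 3 units, time = 46
  J4 runs 3 units, time = 49
  J1 runs 1 units, time = 50
  J3 runs 3 units, time = 53
  J4 runs 1 units, time = 54
Finish times: [50, 20, 53, 54, 40]
Average turnaround = 217/5 = 43.4

43.4


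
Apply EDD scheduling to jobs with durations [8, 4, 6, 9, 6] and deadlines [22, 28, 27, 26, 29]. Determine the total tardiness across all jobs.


Sort by due date (EDD order): [(8, 22), (9, 26), (6, 27), (4, 28), (6, 29)]
Compute completion times and tardiness:
  Job 1: p=8, d=22, C=8, tardiness=max(0,8-22)=0
  Job 2: p=9, d=26, C=17, tardiness=max(0,17-26)=0
  Job 3: p=6, d=27, C=23, tardiness=max(0,23-27)=0
  Job 4: p=4, d=28, C=27, tardiness=max(0,27-28)=0
  Job 5: p=6, d=29, C=33, tardiness=max(0,33-29)=4
Total tardiness = 4

4


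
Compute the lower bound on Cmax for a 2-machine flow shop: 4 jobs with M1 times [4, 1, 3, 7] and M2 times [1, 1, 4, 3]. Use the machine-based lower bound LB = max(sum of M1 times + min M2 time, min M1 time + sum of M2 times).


LB1 = sum(M1 times) + min(M2 times) = 15 + 1 = 16
LB2 = min(M1 times) + sum(M2 times) = 1 + 9 = 10
Lower bound = max(LB1, LB2) = max(16, 10) = 16

16


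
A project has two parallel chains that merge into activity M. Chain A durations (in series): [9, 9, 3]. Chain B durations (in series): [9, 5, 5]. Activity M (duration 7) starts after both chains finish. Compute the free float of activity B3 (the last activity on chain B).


ES(B3) = sum of predecessors on chain B = 14
EF(B3) = ES + duration = 14 + 5 = 19
Successor of B3 is M. ES(M) = max(sum(A), sum(B)) = max(21, 19) = 21
Free float = ES(successor) - EF(current) = 21 - 19 = 2

2


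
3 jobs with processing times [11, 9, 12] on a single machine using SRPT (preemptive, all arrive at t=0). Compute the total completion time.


Since all jobs arrive at t=0, SRPT equals SPT ordering.
SPT order: [9, 11, 12]
Completion times:
  Job 1: p=9, C=9
  Job 2: p=11, C=20
  Job 3: p=12, C=32
Total completion time = 9 + 20 + 32 = 61

61


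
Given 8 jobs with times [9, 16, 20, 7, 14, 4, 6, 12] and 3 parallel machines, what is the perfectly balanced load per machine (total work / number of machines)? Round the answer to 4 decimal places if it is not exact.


Total processing time = 9 + 16 + 20 + 7 + 14 + 4 + 6 + 12 = 88
Number of machines = 3
Ideal balanced load = 88 / 3 = 29.3333

29.3333


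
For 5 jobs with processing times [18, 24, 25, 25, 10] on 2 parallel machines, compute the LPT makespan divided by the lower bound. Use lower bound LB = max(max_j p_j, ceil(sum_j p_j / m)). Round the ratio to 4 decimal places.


LPT order: [25, 25, 24, 18, 10]
Machine loads after assignment: [49, 53]
LPT makespan = 53
Lower bound = max(max_job, ceil(total/2)) = max(25, 51) = 51
Ratio = 53 / 51 = 1.0392

1.0392


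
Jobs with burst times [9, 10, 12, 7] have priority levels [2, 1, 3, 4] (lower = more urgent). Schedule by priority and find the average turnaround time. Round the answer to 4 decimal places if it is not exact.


Sort by priority (ascending = highest first):
Order: [(1, 10), (2, 9), (3, 12), (4, 7)]
Completion times:
  Priority 1, burst=10, C=10
  Priority 2, burst=9, C=19
  Priority 3, burst=12, C=31
  Priority 4, burst=7, C=38
Average turnaround = 98/4 = 24.5

24.5


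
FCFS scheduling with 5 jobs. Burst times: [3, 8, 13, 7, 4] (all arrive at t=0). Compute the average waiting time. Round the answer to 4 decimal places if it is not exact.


FCFS order (as given): [3, 8, 13, 7, 4]
Waiting times:
  Job 1: wait = 0
  Job 2: wait = 3
  Job 3: wait = 11
  Job 4: wait = 24
  Job 5: wait = 31
Sum of waiting times = 69
Average waiting time = 69/5 = 13.8

13.8


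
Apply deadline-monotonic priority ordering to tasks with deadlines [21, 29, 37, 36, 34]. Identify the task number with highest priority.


Sort tasks by relative deadline (ascending):
  Task 1: deadline = 21
  Task 2: deadline = 29
  Task 5: deadline = 34
  Task 4: deadline = 36
  Task 3: deadline = 37
Priority order (highest first): [1, 2, 5, 4, 3]
Highest priority task = 1

1


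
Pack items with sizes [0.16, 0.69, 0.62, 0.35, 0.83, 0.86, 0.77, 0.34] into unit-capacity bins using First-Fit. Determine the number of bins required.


Place items sequentially using First-Fit:
  Item 0.16 -> new Bin 1
  Item 0.69 -> Bin 1 (now 0.85)
  Item 0.62 -> new Bin 2
  Item 0.35 -> Bin 2 (now 0.97)
  Item 0.83 -> new Bin 3
  Item 0.86 -> new Bin 4
  Item 0.77 -> new Bin 5
  Item 0.34 -> new Bin 6
Total bins used = 6

6


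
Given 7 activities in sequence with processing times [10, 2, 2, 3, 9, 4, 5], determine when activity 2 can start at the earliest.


Activity 2 starts after activities 1 through 1 complete.
Predecessor durations: [10]
ES = 10 = 10

10


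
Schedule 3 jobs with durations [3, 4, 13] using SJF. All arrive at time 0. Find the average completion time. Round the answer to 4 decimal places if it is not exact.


SJF order (ascending): [3, 4, 13]
Completion times:
  Job 1: burst=3, C=3
  Job 2: burst=4, C=7
  Job 3: burst=13, C=20
Average completion = 30/3 = 10.0

10.0


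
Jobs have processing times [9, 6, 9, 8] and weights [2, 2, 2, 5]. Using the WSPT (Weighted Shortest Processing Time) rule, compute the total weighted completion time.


Compute p/w ratios and sort ascending (WSPT): [(8, 5), (6, 2), (9, 2), (9, 2)]
Compute weighted completion times:
  Job (p=8,w=5): C=8, w*C=5*8=40
  Job (p=6,w=2): C=14, w*C=2*14=28
  Job (p=9,w=2): C=23, w*C=2*23=46
  Job (p=9,w=2): C=32, w*C=2*32=64
Total weighted completion time = 178

178


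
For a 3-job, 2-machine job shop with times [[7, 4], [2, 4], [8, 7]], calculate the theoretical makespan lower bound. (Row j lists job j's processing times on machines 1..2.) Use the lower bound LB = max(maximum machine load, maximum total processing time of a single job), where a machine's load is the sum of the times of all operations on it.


Machine loads:
  Machine 1: 7 + 2 + 8 = 17
  Machine 2: 4 + 4 + 7 = 15
Max machine load = 17
Job totals:
  Job 1: 11
  Job 2: 6
  Job 3: 15
Max job total = 15
Lower bound = max(17, 15) = 17

17


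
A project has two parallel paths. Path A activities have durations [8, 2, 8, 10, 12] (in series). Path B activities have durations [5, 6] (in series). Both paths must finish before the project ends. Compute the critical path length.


Path A total = 8 + 2 + 8 + 10 + 12 = 40
Path B total = 5 + 6 = 11
Critical path = longest path = max(40, 11) = 40

40


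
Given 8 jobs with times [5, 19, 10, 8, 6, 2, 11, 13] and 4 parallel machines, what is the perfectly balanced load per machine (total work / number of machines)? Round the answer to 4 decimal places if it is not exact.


Total processing time = 5 + 19 + 10 + 8 + 6 + 2 + 11 + 13 = 74
Number of machines = 4
Ideal balanced load = 74 / 4 = 18.5

18.5


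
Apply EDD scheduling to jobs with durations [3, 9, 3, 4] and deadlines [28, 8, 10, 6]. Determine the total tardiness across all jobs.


Sort by due date (EDD order): [(4, 6), (9, 8), (3, 10), (3, 28)]
Compute completion times and tardiness:
  Job 1: p=4, d=6, C=4, tardiness=max(0,4-6)=0
  Job 2: p=9, d=8, C=13, tardiness=max(0,13-8)=5
  Job 3: p=3, d=10, C=16, tardiness=max(0,16-10)=6
  Job 4: p=3, d=28, C=19, tardiness=max(0,19-28)=0
Total tardiness = 11

11


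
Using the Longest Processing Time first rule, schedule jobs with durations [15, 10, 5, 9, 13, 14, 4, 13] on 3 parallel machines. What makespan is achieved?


Sort jobs in decreasing order (LPT): [15, 14, 13, 13, 10, 9, 5, 4]
Assign each job to the least loaded machine:
  Machine 1: jobs [15, 9, 5], load = 29
  Machine 2: jobs [14, 10, 4], load = 28
  Machine 3: jobs [13, 13], load = 26
Makespan = max load = 29

29


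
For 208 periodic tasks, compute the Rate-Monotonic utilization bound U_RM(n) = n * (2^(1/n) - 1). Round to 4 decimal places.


Compute 2^(1/208) = 1.0033379971
Subtract 1: 1.0033379971 - 1 = 0.0033379971
Multiply by n: 208 * 0.0033379971 = 0.6943033968
Round to 4 dp: 0.6943

0.6943


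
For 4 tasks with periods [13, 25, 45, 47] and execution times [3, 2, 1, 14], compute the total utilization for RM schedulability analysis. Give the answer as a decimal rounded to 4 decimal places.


Compute individual utilizations (exact fractions):
  Task 1: C/T = 3/13 (approx. 0.2308)
  Task 2: C/T = 2/25 (approx. 0.08)
  Task 3: C/T = 1/45 (approx. 0.0222)
  Task 4: C/T = 14/47 (approx. 0.2979)
Total utilization U = 3/13 + 2/25 + 1/45 + 14/47 = 86728/137475
Rounded to 4 decimal places: U = 0.6309
RM (Liu & Layland) bound for 4 tasks = 0.756828; compare with U = 86728/137475 (approx. 0.630864)
U <= bound, so schedulable by RM sufficient condition.

0.6309


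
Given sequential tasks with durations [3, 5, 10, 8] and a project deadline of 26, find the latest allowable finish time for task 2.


LF(activity 2) = deadline - sum of successor durations
Successors: activities 3 through 4 with durations [10, 8]
Sum of successor durations = 18
LF = 26 - 18 = 8

8


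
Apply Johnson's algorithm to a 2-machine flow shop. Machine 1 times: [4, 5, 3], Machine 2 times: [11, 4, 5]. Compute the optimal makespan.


Apply Johnson's rule:
  Group 1 (a <= b): [(3, 3, 5), (1, 4, 11)]
  Group 2 (a > b): [(2, 5, 4)]
Optimal job order: [3, 1, 2]
Schedule:
  Job 3: M1 done at 3, M2 done at 8
  Job 1: M1 done at 7, M2 done at 19
  Job 2: M1 done at 12, M2 done at 23
Makespan = 23

23


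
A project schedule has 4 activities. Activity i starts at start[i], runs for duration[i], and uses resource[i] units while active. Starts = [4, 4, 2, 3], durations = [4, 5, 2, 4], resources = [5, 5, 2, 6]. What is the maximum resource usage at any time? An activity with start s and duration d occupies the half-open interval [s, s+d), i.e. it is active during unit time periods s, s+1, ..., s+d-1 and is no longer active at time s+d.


Each activity i is active on [start_i, start_i + duration_i).
Compute total resource usage per time slot:
  t=0: active resources = [], total = 0
  t=1: active resources = [], total = 0
  t=2: active resources = [2], total = 2
  t=3: active resources = [2, 6], total = 8
  t=4: active resources = [5, 5, 6], total = 16
  t=5: active resources = [5, 5, 6], total = 16
  t=6: active resources = [5, 5, 6], total = 16
  t=7: active resources = [5, 5], total = 10
  t=8: active resources = [5], total = 5
Peak resource demand = 16

16


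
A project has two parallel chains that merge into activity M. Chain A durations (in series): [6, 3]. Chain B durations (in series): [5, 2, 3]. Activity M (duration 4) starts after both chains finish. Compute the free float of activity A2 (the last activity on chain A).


ES(A2) = sum of predecessors on chain A = 6
EF(A2) = ES + duration = 6 + 3 = 9
Successor of A2 is M. ES(M) = max(sum(A), sum(B)) = max(9, 10) = 10
Free float = ES(successor) - EF(current) = 10 - 9 = 1

1


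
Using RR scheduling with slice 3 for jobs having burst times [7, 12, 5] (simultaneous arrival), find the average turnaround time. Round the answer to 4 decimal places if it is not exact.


Time quantum = 3
Execution trace:
  J1 runs 3 units, time = 3
  J2 runs 3 units, time = 6
  J3 runs 3 units, time = 9
  J1 runs 3 units, time = 12
  J2 runs 3 units, time = 15
  J3 runs 2 units, time = 17
  J1 runs 1 units, time = 18
  J2 runs 3 units, time = 21
  J2 runs 3 units, time = 24
Finish times: [18, 24, 17]
Average turnaround = 59/3 = 19.6667

19.6667


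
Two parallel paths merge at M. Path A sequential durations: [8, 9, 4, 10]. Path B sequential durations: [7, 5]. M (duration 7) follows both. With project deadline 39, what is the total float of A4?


Forward pass: ES(A4) = sum of predecessors on chain A = 21
EF = ES + duration = 21 + 10 = 31
Backward pass: LF(M) = deadline = 39; LS(M) = 39 - 7 = 32
LF(A4) = LS(M) - sum(successors on chain A) = 32 - 0 = 32
LS = LF - duration = 32 - 10 = 22
Total float = LS - ES = 22 - 21 = 1

1


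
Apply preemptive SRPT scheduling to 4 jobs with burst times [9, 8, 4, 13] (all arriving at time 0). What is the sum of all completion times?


Since all jobs arrive at t=0, SRPT equals SPT ordering.
SPT order: [4, 8, 9, 13]
Completion times:
  Job 1: p=4, C=4
  Job 2: p=8, C=12
  Job 3: p=9, C=21
  Job 4: p=13, C=34
Total completion time = 4 + 12 + 21 + 34 = 71

71


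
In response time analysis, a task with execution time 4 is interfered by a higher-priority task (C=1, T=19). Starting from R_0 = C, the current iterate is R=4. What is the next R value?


R_next = C + ceil(R_prev / T_hp) * C_hp
ceil(4 / 19) = ceil(0.2105) = 1
Interference = 1 * 1 = 1
R_next = 4 + 1 = 5

5


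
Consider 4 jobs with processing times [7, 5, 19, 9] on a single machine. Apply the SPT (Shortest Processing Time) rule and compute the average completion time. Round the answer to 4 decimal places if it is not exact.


Sort jobs by processing time (SPT order): [5, 7, 9, 19]
Compute completion times sequentially:
  Job 1: processing = 5, completes at 5
  Job 2: processing = 7, completes at 12
  Job 3: processing = 9, completes at 21
  Job 4: processing = 19, completes at 40
Sum of completion times = 78
Average completion time = 78/4 = 19.5

19.5


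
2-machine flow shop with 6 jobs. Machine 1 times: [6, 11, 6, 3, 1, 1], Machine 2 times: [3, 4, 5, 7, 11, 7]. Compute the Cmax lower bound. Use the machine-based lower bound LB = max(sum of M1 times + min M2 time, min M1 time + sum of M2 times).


LB1 = sum(M1 times) + min(M2 times) = 28 + 3 = 31
LB2 = min(M1 times) + sum(M2 times) = 1 + 37 = 38
Lower bound = max(LB1, LB2) = max(31, 38) = 38

38


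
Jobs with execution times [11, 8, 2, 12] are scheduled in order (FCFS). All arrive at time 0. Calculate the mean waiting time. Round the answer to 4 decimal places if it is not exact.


FCFS order (as given): [11, 8, 2, 12]
Waiting times:
  Job 1: wait = 0
  Job 2: wait = 11
  Job 3: wait = 19
  Job 4: wait = 21
Sum of waiting times = 51
Average waiting time = 51/4 = 12.75

12.75


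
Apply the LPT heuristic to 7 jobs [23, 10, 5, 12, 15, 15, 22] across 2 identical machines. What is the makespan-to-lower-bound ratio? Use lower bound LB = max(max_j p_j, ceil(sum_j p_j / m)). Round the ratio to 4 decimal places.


LPT order: [23, 22, 15, 15, 12, 10, 5]
Machine loads after assignment: [53, 49]
LPT makespan = 53
Lower bound = max(max_job, ceil(total/2)) = max(23, 51) = 51
Ratio = 53 / 51 = 1.0392

1.0392


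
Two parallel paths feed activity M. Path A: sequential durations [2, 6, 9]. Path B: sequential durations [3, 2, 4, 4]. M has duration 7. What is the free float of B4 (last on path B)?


ES(B4) = sum of predecessors on chain B = 9
EF(B4) = ES + duration = 9 + 4 = 13
Successor of B4 is M. ES(M) = max(sum(A), sum(B)) = max(17, 13) = 17
Free float = ES(successor) - EF(current) = 17 - 13 = 4

4


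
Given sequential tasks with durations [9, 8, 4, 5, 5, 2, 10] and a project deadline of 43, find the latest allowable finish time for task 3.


LF(activity 3) = deadline - sum of successor durations
Successors: activities 4 through 7 with durations [5, 5, 2, 10]
Sum of successor durations = 22
LF = 43 - 22 = 21

21


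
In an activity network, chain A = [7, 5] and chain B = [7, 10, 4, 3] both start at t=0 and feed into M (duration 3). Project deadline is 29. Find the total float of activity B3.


Forward pass: ES(B3) = sum of predecessors on chain B = 17
EF = ES + duration = 17 + 4 = 21
Backward pass: LF(M) = deadline = 29; LS(M) = 29 - 3 = 26
LF(B3) = LS(M) - sum(successors on chain B) = 26 - 3 = 23
LS = LF - duration = 23 - 4 = 19
Total float = LS - ES = 19 - 17 = 2

2


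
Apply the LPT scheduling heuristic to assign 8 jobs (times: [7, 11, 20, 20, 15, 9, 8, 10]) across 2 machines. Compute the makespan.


Sort jobs in decreasing order (LPT): [20, 20, 15, 11, 10, 9, 8, 7]
Assign each job to the least loaded machine:
  Machine 1: jobs [20, 15, 9, 7], load = 51
  Machine 2: jobs [20, 11, 10, 8], load = 49
Makespan = max load = 51

51


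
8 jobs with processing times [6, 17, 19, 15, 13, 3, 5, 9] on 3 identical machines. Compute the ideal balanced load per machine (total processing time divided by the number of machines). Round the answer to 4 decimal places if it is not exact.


Total processing time = 6 + 17 + 19 + 15 + 13 + 3 + 5 + 9 = 87
Number of machines = 3
Ideal balanced load = 87 / 3 = 29.0

29.0


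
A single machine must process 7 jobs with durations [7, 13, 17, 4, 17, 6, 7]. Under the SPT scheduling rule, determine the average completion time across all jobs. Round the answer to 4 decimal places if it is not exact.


Sort jobs by processing time (SPT order): [4, 6, 7, 7, 13, 17, 17]
Compute completion times sequentially:
  Job 1: processing = 4, completes at 4
  Job 2: processing = 6, completes at 10
  Job 3: processing = 7, completes at 17
  Job 4: processing = 7, completes at 24
  Job 5: processing = 13, completes at 37
  Job 6: processing = 17, completes at 54
  Job 7: processing = 17, completes at 71
Sum of completion times = 217
Average completion time = 217/7 = 31.0

31.0


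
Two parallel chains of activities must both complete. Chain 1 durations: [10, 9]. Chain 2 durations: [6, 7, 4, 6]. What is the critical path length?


Path A total = 10 + 9 = 19
Path B total = 6 + 7 + 4 + 6 = 23
Critical path = longest path = max(19, 23) = 23

23


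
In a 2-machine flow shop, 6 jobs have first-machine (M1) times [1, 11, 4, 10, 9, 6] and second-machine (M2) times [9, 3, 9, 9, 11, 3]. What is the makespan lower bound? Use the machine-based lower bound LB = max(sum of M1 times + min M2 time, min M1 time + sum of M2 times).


LB1 = sum(M1 times) + min(M2 times) = 41 + 3 = 44
LB2 = min(M1 times) + sum(M2 times) = 1 + 44 = 45
Lower bound = max(LB1, LB2) = max(44, 45) = 45

45


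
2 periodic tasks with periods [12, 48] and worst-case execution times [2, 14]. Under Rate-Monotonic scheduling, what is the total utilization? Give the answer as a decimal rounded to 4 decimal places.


Compute individual utilizations (exact fractions):
  Task 1: C/T = 2/12 = 1/6 (approx. 0.1667)
  Task 2: C/T = 14/48 = 7/24 (approx. 0.2917)
Total utilization U = 1/6 + 7/24 = 11/24
Rounded to 4 decimal places: U = 0.4583
RM (Liu & Layland) bound for 2 tasks = 0.828427; compare with U = 11/24 (approx. 0.458333)
U <= bound, so schedulable by RM sufficient condition.

0.4583


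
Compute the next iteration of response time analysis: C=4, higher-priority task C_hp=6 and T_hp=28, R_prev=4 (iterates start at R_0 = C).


R_next = C + ceil(R_prev / T_hp) * C_hp
ceil(4 / 28) = ceil(0.1429) = 1
Interference = 1 * 6 = 6
R_next = 4 + 6 = 10

10


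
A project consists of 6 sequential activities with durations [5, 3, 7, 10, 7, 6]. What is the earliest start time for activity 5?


Activity 5 starts after activities 1 through 4 complete.
Predecessor durations: [5, 3, 7, 10]
ES = 5 + 3 + 7 + 10 = 25

25


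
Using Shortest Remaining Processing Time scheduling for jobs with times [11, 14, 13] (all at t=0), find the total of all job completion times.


Since all jobs arrive at t=0, SRPT equals SPT ordering.
SPT order: [11, 13, 14]
Completion times:
  Job 1: p=11, C=11
  Job 2: p=13, C=24
  Job 3: p=14, C=38
Total completion time = 11 + 24 + 38 = 73

73


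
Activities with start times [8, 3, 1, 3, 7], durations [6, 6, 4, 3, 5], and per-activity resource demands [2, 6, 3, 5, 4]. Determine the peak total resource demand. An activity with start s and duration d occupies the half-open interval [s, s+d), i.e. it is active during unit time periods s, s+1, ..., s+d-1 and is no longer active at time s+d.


Each activity i is active on [start_i, start_i + duration_i).
Compute total resource usage per time slot:
  t=0: active resources = [], total = 0
  t=1: active resources = [3], total = 3
  t=2: active resources = [3], total = 3
  t=3: active resources = [6, 3, 5], total = 14
  t=4: active resources = [6, 3, 5], total = 14
  t=5: active resources = [6, 5], total = 11
  t=6: active resources = [6], total = 6
  t=7: active resources = [6, 4], total = 10
  t=8: active resources = [2, 6, 4], total = 12
  t=9: active resources = [2, 4], total = 6
  t=10: active resources = [2, 4], total = 6
  t=11: active resources = [2, 4], total = 6
  t=12: active resources = [2], total = 2
  t=13: active resources = [2], total = 2
Peak resource demand = 14

14


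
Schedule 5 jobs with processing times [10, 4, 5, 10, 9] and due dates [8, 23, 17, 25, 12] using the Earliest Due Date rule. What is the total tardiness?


Sort by due date (EDD order): [(10, 8), (9, 12), (5, 17), (4, 23), (10, 25)]
Compute completion times and tardiness:
  Job 1: p=10, d=8, C=10, tardiness=max(0,10-8)=2
  Job 2: p=9, d=12, C=19, tardiness=max(0,19-12)=7
  Job 3: p=5, d=17, C=24, tardiness=max(0,24-17)=7
  Job 4: p=4, d=23, C=28, tardiness=max(0,28-23)=5
  Job 5: p=10, d=25, C=38, tardiness=max(0,38-25)=13
Total tardiness = 34

34


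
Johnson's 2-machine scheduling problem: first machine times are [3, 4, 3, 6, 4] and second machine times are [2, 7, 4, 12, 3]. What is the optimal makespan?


Apply Johnson's rule:
  Group 1 (a <= b): [(3, 3, 4), (2, 4, 7), (4, 6, 12)]
  Group 2 (a > b): [(5, 4, 3), (1, 3, 2)]
Optimal job order: [3, 2, 4, 5, 1]
Schedule:
  Job 3: M1 done at 3, M2 done at 7
  Job 2: M1 done at 7, M2 done at 14
  Job 4: M1 done at 13, M2 done at 26
  Job 5: M1 done at 17, M2 done at 29
  Job 1: M1 done at 20, M2 done at 31
Makespan = 31

31
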